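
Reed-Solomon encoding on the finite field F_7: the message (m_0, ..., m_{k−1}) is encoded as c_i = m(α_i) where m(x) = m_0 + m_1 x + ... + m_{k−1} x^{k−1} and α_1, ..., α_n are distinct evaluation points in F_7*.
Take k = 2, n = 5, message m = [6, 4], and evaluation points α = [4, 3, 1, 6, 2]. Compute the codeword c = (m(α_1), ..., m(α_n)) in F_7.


c = [1, 4, 3, 2, 0]

Message polynomial: m(x) = 6 + 4·x (mod 7).
For each evaluation point α_i, compute m(α_i) mod 7:
  α_1 = 4: Horner steps 4 → 1, so m(4) = 1.
  α_2 = 3: Horner steps 4 → 4, so m(3) = 4.
  α_3 = 1: Horner steps 4 → 3, so m(1) = 3.
  α_4 = 6: Horner steps 4 → 2, so m(6) = 2.
  α_5 = 2: Horner steps 4 → 0, so m(2) = 0.
Codeword c = [1, 4, 3, 2, 0] ∈ F_7^5.


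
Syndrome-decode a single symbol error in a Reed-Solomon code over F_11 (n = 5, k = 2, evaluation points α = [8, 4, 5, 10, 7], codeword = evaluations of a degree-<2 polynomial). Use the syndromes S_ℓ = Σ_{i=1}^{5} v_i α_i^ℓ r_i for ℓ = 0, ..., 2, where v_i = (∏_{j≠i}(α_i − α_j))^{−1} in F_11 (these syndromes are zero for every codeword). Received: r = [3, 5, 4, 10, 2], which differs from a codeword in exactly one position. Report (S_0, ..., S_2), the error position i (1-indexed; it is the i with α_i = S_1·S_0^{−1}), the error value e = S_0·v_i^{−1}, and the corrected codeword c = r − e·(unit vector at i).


S = (10, 3, 2), error at position 1, error magnitude e = 2, c = [1, 5, 4, 10, 2].

Step 1: column multipliers v_i = (∏_{j≠i}(α_i − α_j))^{−1} mod 11.
  i = 1 (α = 8): (8−4)(8−5)(8−10)(8−7) = 4·3·(−2)·1 = −24 ≡ 9, so v_1 = 9^{−1} = 5 (mod 11).
  i = 2 (α = 4): (4−8)(4−5)(4−10)(4−7) = (−4)·(−1)·(−6)·(−3) = 72 ≡ 6, so v_2 = 6^{−1} = 2 (mod 11).
  i = 3 (α = 5): (5−8)(5−4)(5−10)(5−7) = (−3)·1·(−5)·(−2) = −30 ≡ 3, so v_3 = 3^{−1} = 4 (mod 11).
  i = 4 (α = 10): (10−8)(10−4)(10−5)(10−7) = 2·6·5·3 = 180 ≡ 4, so v_4 = 4^{−1} = 3 (mod 11).
  i = 5 (α = 7): (7−8)(7−4)(7−5)(7−10) = (−1)·3·2·(−3) = 18 ≡ 7, so v_5 = 7^{−1} = 8 (mod 11).
  v = [5, 2, 4, 3, 8].
Step 2: syndromes of r = [3, 5, 4, 10, 2] (all sums mod 11).
  S_0 = Σ v_i r_i = 5·3 + 2·5 + 4·4 + 3·10 + 8·2 = 87 ≡ 10.
  S_1 = Σ v_i α_i r_i = 5·8·3 + 2·4·5 + 4·5·4 + 3·10·10 + 8·7·2 = 652 ≡ 3.
  α_i^2 mod 11 = [9, 5, 3, 1, 5].
  S_2 = Σ v_i α_i^2 r_i = 5·9·3 + 2·5·5 + 4·3·4 + 3·1·10 + 8·5·2 = 343 ≡ 2.
  S = (10, 3, 2) ≠ 0, so r is not a codeword (an error is present).
Step 3: locate the error. For a single error e at position i, S_ℓ = v_i·e·α_i^ℓ, so α_err = S_1/S_0.
  S_0^{−1} = 10^{−1} = 10 (mod 11), so α_err = 3·10 = 30 ≡ 8 = α_1. Error position i = 1.
  Consistency check: S_2/S_1 = 2·4 = 8 ≡ 8 = α_err ✓ (single-error assumption holds).
Step 4: error magnitude e = S_0/v_1 = S_0·∏_{j≠1}(α_1 − α_j) = 10·9 = 90 ≡ 2 (mod 11).
Step 5: correct position 1: c_1 = r_1 − e = 3 − 2 ≡ 1 (mod 11). Hence c = [1, 5, 4, 10, 2].
  Check: interpolating c through the α_i gives m(x) = 9 + 10·x (degree < 2) with m(α_i) = c_i for every i, so c is indeed a codeword.


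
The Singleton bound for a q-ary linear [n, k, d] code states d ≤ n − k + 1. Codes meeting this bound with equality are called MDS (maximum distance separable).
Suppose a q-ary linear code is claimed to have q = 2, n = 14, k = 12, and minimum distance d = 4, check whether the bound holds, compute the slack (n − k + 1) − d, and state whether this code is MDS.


Singleton RHS = n − k + 1 = 3, slack = -1, bound violated (no such code; not MDS).

Singleton bound: d ≤ n − k + 1.
Here n = 14, k = 12, so n − k + 1 = 3.
Given d = 4, check d ≤ 3: NO.
Slack = (n − k + 1) − d = -1.
The slack is negative: d = 4 exceeds n − k + 1 = 3 by 1, so the Singleton bound is violated and no linear [14, 12, 4]_2 code can exist. In particular it is not MDS (MDS requires d = n − k + 1 exactly).
Description: the claimed parameters are [14, 12, 4]_2; such a code would be impossible (violates the Singleton bound).


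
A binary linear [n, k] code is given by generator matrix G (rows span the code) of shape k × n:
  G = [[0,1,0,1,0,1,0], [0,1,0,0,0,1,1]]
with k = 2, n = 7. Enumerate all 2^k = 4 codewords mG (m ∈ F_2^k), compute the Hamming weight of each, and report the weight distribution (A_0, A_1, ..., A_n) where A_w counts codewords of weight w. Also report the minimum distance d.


Weight distribution: A_0 = 1, A_2 = 1, A_3 = 2. Minimum distance d = 2.

Enumerate all 2^2 = 4 messages m ∈ F_2^2.
For each, compute codeword c = mG in F_2^7, then tally its weight.
  m = 00 → c = 0000000, weight = 0.
  m = 10 → c = 0101010, weight = 3.
  m = 01 → c = 0100011, weight = 3.
  m = 11 → c = 0001001, weight = 2.
Tally weights:
  weight 0: 1 codewords.
  weight 2: 1 codewords.
  weight 3: 2 codewords.
Minimum distance d = smallest w > 0 with A_w > 0 = 2.
Sanity: Σ A_w = 4 = 2^2 = 4 ✓.


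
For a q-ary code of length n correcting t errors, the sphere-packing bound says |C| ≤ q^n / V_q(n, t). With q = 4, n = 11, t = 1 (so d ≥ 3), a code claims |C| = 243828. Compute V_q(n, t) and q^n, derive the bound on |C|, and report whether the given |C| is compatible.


V_q(n, t) = 34, q^n = 4194304, Hamming bound = 123361, |C| = 243828 > bound (violated).

Step 1: Compute V_q(n, t) = Σ_{j=0}^1 C(n, j) (q−1)^j.
  j = 0: C(11,0)·(3)^0 = 1·1 = 1.
  j = 1: C(11,1)·(3)^1 = 11·3 = 33.
  V_q(n, t) = 1 + 33 = 34.
Step 2: q^n = 4^11 = 4194304.
Step 3: Hamming bound ⌊q^n / V_q(n,t)⌋ = ⌊4194304/34⌋ = 123361.
Step 4: Compare |C| = 243828 to 123361: violated.
The claimed |C| lies above the Hamming bound, so no 4-ary code of length 11 with d ≥ 3 can have 243828 codewords.


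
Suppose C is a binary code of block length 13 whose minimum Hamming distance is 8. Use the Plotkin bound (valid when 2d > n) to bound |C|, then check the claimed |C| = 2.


Plotkin bound M ≤ 4; given |C| = 2 ≤ bound (satisfied).

Check applicability: 2d = 16, n = 13.
2d − n = 3 > 0, so Plotkin applies.
Compute d/(2d−n) = 8/3 ≈ 2.6667.
⌊d/(2d−n)⌋ = 2.
Plotkin bound: M ≤ 2·2 = 4.
Given |C| = 2, check: satisfied.
This |C| is below the Plotkin bound.


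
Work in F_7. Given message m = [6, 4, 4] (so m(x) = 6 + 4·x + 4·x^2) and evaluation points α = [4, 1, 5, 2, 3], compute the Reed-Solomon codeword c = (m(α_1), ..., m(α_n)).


c = [2, 0, 0, 2, 5]

Message polynomial: m(x) = 6 + 4·x + 4·x^2 (mod 7).
For each evaluation point α_i, compute m(α_i) mod 7:
  α_1 = 4: Horner steps 4 → 6 → 2, so m(4) = 2.
  α_2 = 1: Horner steps 4 → 1 → 0, so m(1) = 0.
  α_3 = 5: Horner steps 4 → 3 → 0, so m(5) = 0.
  α_4 = 2: Horner steps 4 → 5 → 2, so m(2) = 2.
  α_5 = 3: Horner steps 4 → 2 → 5, so m(3) = 5.
Codeword c = [2, 0, 0, 2, 5] ∈ F_7^5.


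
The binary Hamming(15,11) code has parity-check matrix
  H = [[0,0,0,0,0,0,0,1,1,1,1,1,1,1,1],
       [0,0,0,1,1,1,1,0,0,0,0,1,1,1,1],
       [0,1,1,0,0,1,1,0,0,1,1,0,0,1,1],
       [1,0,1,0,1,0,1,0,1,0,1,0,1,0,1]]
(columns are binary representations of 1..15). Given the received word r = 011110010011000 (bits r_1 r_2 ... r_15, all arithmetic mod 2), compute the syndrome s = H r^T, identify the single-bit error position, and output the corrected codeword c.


s = (1, 1, 1, 1)^T, error position = 15, corrected codeword c = 011110010011001

Compute s = H r^T mod 2 one row at a time:
  s_1 = 1 + 0 + 0 + 1 + 1 + 0 + 0 + 0 = 3 ≡ 1 (mod 2).
  s_2 = 1 + 1 + 0 + 0 + 1 + 0 + 0 + 0 = 3 ≡ 1 (mod 2).
  s_3 = 1 + 1 + 0 + 0 + 0 + 1 + 0 + 0 = 3 ≡ 1 (mod 2).
  s_4 = 0 + 1 + 1 + 0 + 0 + 1 + 0 + 0 = 3 ≡ 1 (mod 2).
s = (1, 1, 1, 1)^T — this equals column 15 of H (binary 1111), so error is at position 15.
Correct: flip bit 15 of r = 011110010011000 to get c = 011110010011001.


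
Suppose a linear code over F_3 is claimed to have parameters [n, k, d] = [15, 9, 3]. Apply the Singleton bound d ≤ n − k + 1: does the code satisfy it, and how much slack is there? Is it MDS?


Singleton RHS = n − k + 1 = 7, slack = 4, bound satisfied, not MDS.

Singleton bound: d ≤ n − k + 1.
Here n = 15, k = 9, so n − k + 1 = 7.
Given d = 3, check d ≤ 7: YES.
Slack = (n − k + 1) − d = 4.
The code is NOT MDS (slack = 4 > 0).
Description: the claimed parameters are [15, 9, 3]_3; such a code would be non-MDS.


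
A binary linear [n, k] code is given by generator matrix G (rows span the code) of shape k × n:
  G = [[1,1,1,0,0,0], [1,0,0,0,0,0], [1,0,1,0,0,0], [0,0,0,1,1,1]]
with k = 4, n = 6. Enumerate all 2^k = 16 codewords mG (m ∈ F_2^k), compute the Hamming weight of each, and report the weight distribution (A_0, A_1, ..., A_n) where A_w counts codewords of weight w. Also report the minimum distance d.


Weight distribution: A_0 = 1, A_1 = 3, A_2 = 3, A_3 = 2, A_4 = 3, A_5 = 3, A_6 = 1. Minimum distance d = 1.

Enumerate all 2^4 = 16 messages m ∈ F_2^4.
For each, compute codeword c = mG in F_2^6, then tally its weight.
  m = 0000 → c = 000000, weight = 0.
  m = 1000 → c = 111000, weight = 3.
  m = 0100 → c = 100000, weight = 1.
  m = 1100 → c = 011000, weight = 2.
  m = 0010 → c = 101000, weight = 2.
  m = 1010 → c = 010000, weight = 1.
  m = 0110 → c = 001000, weight = 1.
  m = 1110 → c = 110000, weight = 2.
  m = 0001 → c = 000111, weight = 3.
  m = 1001 → c = 111111, weight = 6.
  m = 0101 → c = 100111, weight = 4.
  m = 1101 → c = 011111, weight = 5.
  m = 0011 → c = 101111, weight = 5.
  m = 1011 → c = 010111, weight = 4.
  m = 0111 → c = 001111, weight = 4.
  m = 1111 → c = 110111, weight = 5.
Tally weights:
  weight 0: 1 codewords.
  weight 1: 3 codewords.
  weight 2: 3 codewords.
  weight 3: 2 codewords.
  weight 4: 3 codewords.
  weight 5: 3 codewords.
  weight 6: 1 codewords.
Minimum distance d = smallest w > 0 with A_w > 0 = 1.
Sanity: Σ A_w = 16 = 2^4 = 16 ✓.


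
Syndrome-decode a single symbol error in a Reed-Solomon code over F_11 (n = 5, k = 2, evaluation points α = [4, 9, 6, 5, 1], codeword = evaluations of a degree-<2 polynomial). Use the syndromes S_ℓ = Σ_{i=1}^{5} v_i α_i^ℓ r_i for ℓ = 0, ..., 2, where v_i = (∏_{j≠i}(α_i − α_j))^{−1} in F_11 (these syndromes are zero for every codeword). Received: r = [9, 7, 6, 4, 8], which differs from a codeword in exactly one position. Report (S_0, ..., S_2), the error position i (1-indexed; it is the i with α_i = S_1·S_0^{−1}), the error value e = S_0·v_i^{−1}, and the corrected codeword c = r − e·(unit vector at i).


S = (7, 2, 10), error at position 4, error magnitude e = 2, c = [9, 7, 6, 2, 8].

Step 1: column multipliers v_i = (∏_{j≠i}(α_i − α_j))^{−1} mod 11.
  i = 1 (α = 4): (4−9)(4−6)(4−5)(4−1) = (−5)·(−2)·(−1)·3 = −30 ≡ 3, so v_1 = 3^{−1} = 4 (mod 11).
  i = 2 (α = 9): (9−4)(9−6)(9−5)(9−1) = 5·3·4·8 = 480 ≡ 7, so v_2 = 7^{−1} = 8 (mod 11).
  i = 3 (α = 6): (6−4)(6−9)(6−5)(6−1) = 2·(−3)·1·5 = −30 ≡ 3, so v_3 = 3^{−1} = 4 (mod 11).
  i = 4 (α = 5): (5−4)(5−9)(5−6)(5−1) = 1·(−4)·(−1)·4 = 16 ≡ 5, so v_4 = 5^{−1} = 9 (mod 11).
  i = 5 (α = 1): (1−4)(1−9)(1−6)(1−5) = (−3)·(−8)·(−5)·(−4) = 480 ≡ 7, so v_5 = 7^{−1} = 8 (mod 11).
  v = [4, 8, 4, 9, 8].
Step 2: syndromes of r = [9, 7, 6, 4, 8] (all sums mod 11).
  S_0 = Σ v_i r_i = 4·9 + 8·7 + 4·6 + 9·4 + 8·8 = 216 ≡ 7.
  S_1 = Σ v_i α_i r_i = 4·4·9 + 8·9·7 + 4·6·6 + 9·5·4 + 8·1·8 = 1036 ≡ 2.
  α_i^2 mod 11 = [5, 4, 3, 3, 1].
  S_2 = Σ v_i α_i^2 r_i = 4·5·9 + 8·4·7 + 4·3·6 + 9·3·4 + 8·1·8 = 648 ≡ 10.
  S = (7, 2, 10) ≠ 0, so r is not a codeword (an error is present).
Step 3: locate the error. For a single error e at position i, S_ℓ = v_i·e·α_i^ℓ, so α_err = S_1/S_0.
  S_0^{−1} = 7^{−1} = 8 (mod 11), so α_err = 2·8 = 16 ≡ 5 = α_4. Error position i = 4.
  Consistency check: S_2/S_1 = 10·6 = 60 ≡ 5 = α_err ✓ (single-error assumption holds).
Step 4: error magnitude e = S_0/v_4 = S_0·∏_{j≠4}(α_4 − α_j) = 7·5 = 35 ≡ 2 (mod 11).
Step 5: correct position 4: c_4 = r_4 − e = 4 − 2 ≡ 2 (mod 11). Hence c = [9, 7, 6, 2, 8].
  Check: interpolating c through the α_i gives m(x) = 4 + 4·x (degree < 2) with m(α_i) = c_i for every i, so c is indeed a codeword.


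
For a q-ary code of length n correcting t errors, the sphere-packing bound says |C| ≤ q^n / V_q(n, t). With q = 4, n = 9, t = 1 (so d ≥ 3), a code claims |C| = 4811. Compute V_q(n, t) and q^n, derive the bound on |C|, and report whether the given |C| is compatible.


V_q(n, t) = 28, q^n = 262144, Hamming bound = 9362, |C| = 4811 ≤ bound (satisfied).

Step 1: Compute V_q(n, t) = Σ_{j=0}^1 C(n, j) (q−1)^j.
  j = 0: C(9,0)·(3)^0 = 1·1 = 1.
  j = 1: C(9,1)·(3)^1 = 9·3 = 27.
  V_q(n, t) = 1 + 27 = 28.
Step 2: q^n = 4^9 = 262144.
Step 3: Hamming bound ⌊q^n / V_q(n,t)⌋ = ⌊262144/28⌋ = 9362.
Step 4: Compare |C| = 4811 to 9362: satisfied.
The claimed |C| lies below the Hamming bound.


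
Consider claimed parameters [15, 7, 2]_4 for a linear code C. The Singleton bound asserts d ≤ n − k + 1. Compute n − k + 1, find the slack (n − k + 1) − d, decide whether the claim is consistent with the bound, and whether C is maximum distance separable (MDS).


Singleton RHS = n − k + 1 = 9, slack = 7, bound satisfied, not MDS.

Singleton bound: d ≤ n − k + 1.
Here n = 15, k = 7, so n − k + 1 = 9.
Given d = 2, check d ≤ 9: YES.
Slack = (n − k + 1) − d = 7.
The code is NOT MDS (slack = 7 > 0).
Description: the claimed parameters are [15, 7, 2]_4; such a code would be non-MDS.


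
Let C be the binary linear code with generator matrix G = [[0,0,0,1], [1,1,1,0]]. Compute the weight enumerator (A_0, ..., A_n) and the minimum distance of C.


Weight distribution: A_0 = 1, A_1 = 1, A_3 = 1, A_4 = 1. Minimum distance d = 1.

Enumerate all 2^2 = 4 messages m ∈ F_2^2.
For each, compute codeword c = mG in F_2^4, then tally its weight.
  m = 00 → c = 0000, weight = 0.
  m = 10 → c = 0001, weight = 1.
  m = 01 → c = 1110, weight = 3.
  m = 11 → c = 1111, weight = 4.
Tally weights:
  weight 0: 1 codewords.
  weight 1: 1 codewords.
  weight 3: 1 codewords.
  weight 4: 1 codewords.
Minimum distance d = smallest w > 0 with A_w > 0 = 1.
Sanity: Σ A_w = 4 = 2^2 = 4 ✓.


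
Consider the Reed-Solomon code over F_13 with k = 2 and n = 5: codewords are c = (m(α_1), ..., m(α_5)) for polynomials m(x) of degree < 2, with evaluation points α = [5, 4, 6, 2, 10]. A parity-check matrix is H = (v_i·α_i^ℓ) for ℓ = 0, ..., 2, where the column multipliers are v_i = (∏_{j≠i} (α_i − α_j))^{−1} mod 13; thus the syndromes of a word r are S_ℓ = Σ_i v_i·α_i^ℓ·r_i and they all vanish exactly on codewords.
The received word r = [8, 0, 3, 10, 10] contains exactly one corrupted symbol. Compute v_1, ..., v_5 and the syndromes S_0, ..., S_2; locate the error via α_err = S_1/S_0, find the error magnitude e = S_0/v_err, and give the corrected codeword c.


S = (6, 8, 2), error at position 5, error magnitude e = 1, c = [8, 0, 3, 10, 9].

Step 1: column multipliers v_i = (∏_{j≠i}(α_i − α_j))^{−1} mod 13.
  i = 1 (α = 5): (5−4)(5−6)(5−2)(5−10) = 1·(−1)·3·(−5) = 15 ≡ 2, so v_1 = 2^{−1} = 7 (mod 13).
  i = 2 (α = 4): (4−5)(4−6)(4−2)(4−10) = (−1)·(−2)·2·(−6) = −24 ≡ 2, so v_2 = 2^{−1} = 7 (mod 13).
  i = 3 (α = 6): (6−5)(6−4)(6−2)(6−10) = 1·2·4·(−4) = −32 ≡ 7, so v_3 = 7^{−1} = 2 (mod 13).
  i = 4 (α = 2): (2−5)(2−4)(2−6)(2−10) = (−3)·(−2)·(−4)·(−8) = 192 ≡ 10, so v_4 = 10^{−1} = 4 (mod 13).
  i = 5 (α = 10): (10−5)(10−4)(10−6)(10−2) = 5·6·4·8 = 960 ≡ 11, so v_5 = 11^{−1} = 6 (mod 13).
  v = [7, 7, 2, 4, 6].
Step 2: syndromes of r = [8, 0, 3, 10, 10] (all sums mod 13).
  S_0 = Σ v_i r_i = 7·8 + 7·0 + 2·3 + 4·10 + 6·10 = 162 ≡ 6.
  S_1 = Σ v_i α_i r_i = 7·5·8 + 7·4·0 + 2·6·3 + 4·2·10 + 6·10·10 = 996 ≡ 8.
  α_i^2 mod 13 = [12, 3, 10, 4, 9].
  S_2 = Σ v_i α_i^2 r_i = 7·12·8 + 7·3·0 + 2·10·3 + 4·4·10 + 6·9·10 = 1432 ≡ 2.
  S = (6, 8, 2) ≠ 0, so r is not a codeword (an error is present).
Step 3: locate the error. For a single error e at position i, S_ℓ = v_i·e·α_i^ℓ, so α_err = S_1/S_0.
  S_0^{−1} = 6^{−1} = 11 (mod 13), so α_err = 8·11 = 88 ≡ 10 = α_5. Error position i = 5.
  Consistency check: S_2/S_1 = 2·5 = 10 ≡ 10 = α_err ✓ (single-error assumption holds).
Step 4: error magnitude e = S_0/v_5 = S_0·∏_{j≠5}(α_5 − α_j) = 6·11 = 66 ≡ 1 (mod 13).
Step 5: correct position 5: c_5 = r_5 − e = 10 − 1 ≡ 9 (mod 13). Hence c = [8, 0, 3, 10, 9].
  Check: interpolating c through the α_i gives m(x) = 7 + 8·x (degree < 2) with m(α_i) = c_i for every i, so c is indeed a codeword.


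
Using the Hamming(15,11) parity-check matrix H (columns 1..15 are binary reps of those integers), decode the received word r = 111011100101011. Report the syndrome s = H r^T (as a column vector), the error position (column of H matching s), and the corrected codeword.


s = (0, 0, 1, 1)^T, error position = 3, corrected codeword c = 110011100101011

Compute s = H r^T mod 2 one row at a time:
  s_1 = 0 + 0 + 1 + 0 + 1 + 0 + 1 + 1 = 4 ≡ 0 (mod 2).
  s_2 = 0 + 1 + 1 + 1 + 1 + 0 + 1 + 1 = 6 ≡ 0 (mod 2).
  s_3 = 1 + 1 + 1 + 1 + 1 + 0 + 1 + 1 = 7 ≡ 1 (mod 2).
  s_4 = 1 + 1 + 1 + 1 + 0 + 0 + 0 + 1 = 5 ≡ 1 (mod 2).
s = (0, 0, 1, 1)^T — this equals column 3 of H (binary 0011), so error is at position 3.
Correct: flip bit 3 of r = 111011100101011 to get c = 110011100101011.


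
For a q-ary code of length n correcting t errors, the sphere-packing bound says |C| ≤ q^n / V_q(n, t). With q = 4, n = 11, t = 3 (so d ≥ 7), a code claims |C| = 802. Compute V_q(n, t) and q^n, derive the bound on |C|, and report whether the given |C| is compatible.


V_q(n, t) = 4984, q^n = 4194304, Hamming bound = 841, |C| = 802 ≤ bound (satisfied).

Step 1: Compute V_q(n, t) = Σ_{j=0}^3 C(n, j) (q−1)^j.
  j = 0: C(11,0)·(3)^0 = 1·1 = 1.
  j = 1: C(11,1)·(3)^1 = 11·3 = 33.
  j = 2: C(11,2)·(3)^2 = 55·9 = 495.
  j = 3: C(11,3)·(3)^3 = 165·27 = 4455.
  V_q(n, t) = 1 + 33 + 495 + 4455 = 4984.
Step 2: q^n = 4^11 = 4194304.
Step 3: Hamming bound ⌊q^n / V_q(n,t)⌋ = ⌊4194304/4984⌋ = 841.
Step 4: Compare |C| = 802 to 841: satisfied.
The claimed |C| lies below the Hamming bound.


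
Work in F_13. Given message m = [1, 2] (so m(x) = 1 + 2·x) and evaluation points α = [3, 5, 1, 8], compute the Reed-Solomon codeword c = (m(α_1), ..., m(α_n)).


c = [7, 11, 3, 4]

Message polynomial: m(x) = 1 + 2·x (mod 13).
For each evaluation point α_i, compute m(α_i) mod 13:
  α_1 = 3: Horner steps 2 → 7, so m(3) = 7.
  α_2 = 5: Horner steps 2 → 11, so m(5) = 11.
  α_3 = 1: Horner steps 2 → 3, so m(1) = 3.
  α_4 = 8: Horner steps 2 → 4, so m(8) = 4.
Codeword c = [7, 11, 3, 4] ∈ F_13^4.


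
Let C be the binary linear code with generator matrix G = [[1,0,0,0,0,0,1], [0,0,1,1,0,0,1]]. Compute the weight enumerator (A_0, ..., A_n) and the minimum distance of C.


Weight distribution: A_0 = 1, A_2 = 1, A_3 = 2. Minimum distance d = 2.

Enumerate all 2^2 = 4 messages m ∈ F_2^2.
For each, compute codeword c = mG in F_2^7, then tally its weight.
  m = 00 → c = 0000000, weight = 0.
  m = 10 → c = 1000001, weight = 2.
  m = 01 → c = 0011001, weight = 3.
  m = 11 → c = 1011000, weight = 3.
Tally weights:
  weight 0: 1 codewords.
  weight 2: 1 codewords.
  weight 3: 2 codewords.
Minimum distance d = smallest w > 0 with A_w > 0 = 2.
Sanity: Σ A_w = 4 = 2^2 = 4 ✓.


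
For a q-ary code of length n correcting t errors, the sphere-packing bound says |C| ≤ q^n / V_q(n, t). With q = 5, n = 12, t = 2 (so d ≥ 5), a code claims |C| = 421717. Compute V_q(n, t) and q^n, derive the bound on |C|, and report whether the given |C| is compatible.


V_q(n, t) = 1105, q^n = 244140625, Hamming bound = 220941, |C| = 421717 > bound (violated).

Step 1: Compute V_q(n, t) = Σ_{j=0}^2 C(n, j) (q−1)^j.
  j = 0: C(12,0)·(4)^0 = 1·1 = 1.
  j = 1: C(12,1)·(4)^1 = 12·4 = 48.
  j = 2: C(12,2)·(4)^2 = 66·16 = 1056.
  V_q(n, t) = 1 + 48 + 1056 = 1105.
Step 2: q^n = 5^12 = 244140625.
Step 3: Hamming bound ⌊q^n / V_q(n,t)⌋ = ⌊244140625/1105⌋ = 220941.
Step 4: Compare |C| = 421717 to 220941: violated.
The claimed |C| lies above the Hamming bound, so no 5-ary code of length 12 with d ≥ 5 can have 421717 codewords.


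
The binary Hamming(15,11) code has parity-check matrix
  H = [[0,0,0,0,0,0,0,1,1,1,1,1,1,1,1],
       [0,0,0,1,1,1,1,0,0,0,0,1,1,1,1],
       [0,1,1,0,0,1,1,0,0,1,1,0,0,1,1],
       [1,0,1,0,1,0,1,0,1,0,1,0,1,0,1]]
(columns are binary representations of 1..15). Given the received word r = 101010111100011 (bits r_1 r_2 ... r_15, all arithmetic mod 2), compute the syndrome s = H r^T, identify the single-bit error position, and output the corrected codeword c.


s = (1, 0, 1, 0)^T, error position = 10, corrected codeword c = 101010111000011

Compute s = H r^T mod 2 one row at a time:
  s_1 = 1 + 1 + 1 + 0 + 0 + 0 + 1 + 1 = 5 ≡ 1 (mod 2).
  s_2 = 0 + 1 + 0 + 1 + 0 + 0 + 1 + 1 = 4 ≡ 0 (mod 2).
  s_3 = 0 + 1 + 0 + 1 + 1 + 0 + 1 + 1 = 5 ≡ 1 (mod 2).
  s_4 = 1 + 1 + 1 + 1 + 1 + 0 + 0 + 1 = 6 ≡ 0 (mod 2).
s = (1, 0, 1, 0)^T — this equals column 10 of H (binary 1010), so error is at position 10.
Correct: flip bit 10 of r = 101010111100011 to get c = 101010111000011.


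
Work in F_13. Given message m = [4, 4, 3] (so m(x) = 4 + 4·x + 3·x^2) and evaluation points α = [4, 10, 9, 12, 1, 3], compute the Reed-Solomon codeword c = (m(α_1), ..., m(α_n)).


c = [3, 6, 10, 3, 11, 4]

Message polynomial: m(x) = 4 + 4·x + 3·x^2 (mod 13).
For each evaluation point α_i, compute m(α_i) mod 13:
  α_1 = 4: Horner steps 3 → 3 → 3, so m(4) = 3.
  α_2 = 10: Horner steps 3 → 8 → 6, so m(10) = 6.
  α_3 = 9: Horner steps 3 → 5 → 10, so m(9) = 10.
  α_4 = 12: Horner steps 3 → 1 → 3, so m(12) = 3.
  α_5 = 1: Horner steps 3 → 7 → 11, so m(1) = 11.
  α_6 = 3: Horner steps 3 → 0 → 4, so m(3) = 4.
Codeword c = [3, 6, 10, 3, 11, 4] ∈ F_13^6.


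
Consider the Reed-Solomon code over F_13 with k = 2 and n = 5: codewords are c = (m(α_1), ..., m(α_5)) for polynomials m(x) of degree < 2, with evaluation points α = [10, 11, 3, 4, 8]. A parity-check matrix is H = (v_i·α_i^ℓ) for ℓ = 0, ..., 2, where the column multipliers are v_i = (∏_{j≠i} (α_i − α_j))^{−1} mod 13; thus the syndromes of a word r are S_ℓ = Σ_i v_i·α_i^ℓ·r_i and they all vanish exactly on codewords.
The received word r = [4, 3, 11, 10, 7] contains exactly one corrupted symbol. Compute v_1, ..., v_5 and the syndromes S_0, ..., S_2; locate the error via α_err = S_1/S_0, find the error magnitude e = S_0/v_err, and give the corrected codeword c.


S = (9, 7, 4), error at position 5, error magnitude e = 1, c = [4, 3, 11, 10, 6].

Step 1: column multipliers v_i = (∏_{j≠i}(α_i − α_j))^{−1} mod 13.
  i = 1 (α = 10): (10−11)(10−3)(10−4)(10−8) = (−1)·7·6·2 = −84 ≡ 7, so v_1 = 7^{−1} = 2 (mod 13).
  i = 2 (α = 11): (11−10)(11−3)(11−4)(11−8) = 1·8·7·3 = 168 ≡ 12, so v_2 = 12^{−1} = 12 (mod 13).
  i = 3 (α = 3): (3−10)(3−11)(3−4)(3−8) = (−7)·(−8)·(−1)·(−5) = 280 ≡ 7, so v_3 = 7^{−1} = 2 (mod 13).
  i = 4 (α = 4): (4−10)(4−11)(4−3)(4−8) = (−6)·(−7)·1·(−4) = −168 ≡ 1, so v_4 = 1^{−1} = 1 (mod 13).
  i = 5 (α = 8): (8−10)(8−11)(8−3)(8−4) = (−2)·(−3)·5·4 = 120 ≡ 3, so v_5 = 3^{−1} = 9 (mod 13).
  v = [2, 12, 2, 1, 9].
Step 2: syndromes of r = [4, 3, 11, 10, 7] (all sums mod 13).
  S_0 = Σ v_i r_i = 2·4 + 12·3 + 2·11 + 1·10 + 9·7 = 139 ≡ 9.
  S_1 = Σ v_i α_i r_i = 2·10·4 + 12·11·3 + 2·3·11 + 1·4·10 + 9·8·7 = 1086 ≡ 7.
  α_i^2 mod 13 = [9, 4, 9, 3, 12].
  S_2 = Σ v_i α_i^2 r_i = 2·9·4 + 12·4·3 + 2·9·11 + 1·3·10 + 9·12·7 = 1200 ≡ 4.
  S = (9, 7, 4) ≠ 0, so r is not a codeword (an error is present).
Step 3: locate the error. For a single error e at position i, S_ℓ = v_i·e·α_i^ℓ, so α_err = S_1/S_0.
  S_0^{−1} = 9^{−1} = 3 (mod 13), so α_err = 7·3 = 21 ≡ 8 = α_5. Error position i = 5.
  Consistency check: S_2/S_1 = 4·2 = 8 ≡ 8 = α_err ✓ (single-error assumption holds).
Step 4: error magnitude e = S_0/v_5 = S_0·∏_{j≠5}(α_5 − α_j) = 9·3 = 27 ≡ 1 (mod 13).
Step 5: correct position 5: c_5 = r_5 − e = 7 − 1 ≡ 6 (mod 13). Hence c = [4, 3, 11, 10, 6].
  Check: interpolating c through the α_i gives m(x) = 1 + 12·x (degree < 2) with m(α_i) = c_i for every i, so c is indeed a codeword.


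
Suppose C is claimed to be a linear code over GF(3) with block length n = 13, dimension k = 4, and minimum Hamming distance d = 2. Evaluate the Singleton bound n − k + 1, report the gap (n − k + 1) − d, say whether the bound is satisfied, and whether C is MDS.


Singleton RHS = n − k + 1 = 10, slack = 8, bound satisfied, not MDS.

Singleton bound: d ≤ n − k + 1.
Here n = 13, k = 4, so n − k + 1 = 10.
Given d = 2, check d ≤ 10: YES.
Slack = (n − k + 1) − d = 8.
The code is NOT MDS (slack = 8 > 0).
Description: the claimed parameters are [13, 4, 2]_3; such a code would be non-MDS.


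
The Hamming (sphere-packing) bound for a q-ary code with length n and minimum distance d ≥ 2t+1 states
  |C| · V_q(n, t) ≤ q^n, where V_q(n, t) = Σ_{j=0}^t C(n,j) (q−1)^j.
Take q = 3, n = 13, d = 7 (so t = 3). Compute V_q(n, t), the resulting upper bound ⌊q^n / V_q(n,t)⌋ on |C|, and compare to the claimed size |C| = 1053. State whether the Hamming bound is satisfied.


V_q(n, t) = 2627, q^n = 1594323, Hamming bound = 606, |C| = 1053 > bound (violated).

Step 1: Compute V_q(n, t) = Σ_{j=0}^3 C(n, j) (q−1)^j.
  j = 0: C(13,0)·(2)^0 = 1·1 = 1.
  j = 1: C(13,1)·(2)^1 = 13·2 = 26.
  j = 2: C(13,2)·(2)^2 = 78·4 = 312.
  j = 3: C(13,3)·(2)^3 = 286·8 = 2288.
  V_q(n, t) = 1 + 26 + 312 + 2288 = 2627.
Step 2: q^n = 3^13 = 1594323.
Step 3: Hamming bound ⌊q^n / V_q(n,t)⌋ = ⌊1594323/2627⌋ = 606.
Step 4: Compare |C| = 1053 to 606: violated.
The claimed |C| lies above the Hamming bound, so no 3-ary code of length 13 with d ≥ 7 can have 1053 codewords.


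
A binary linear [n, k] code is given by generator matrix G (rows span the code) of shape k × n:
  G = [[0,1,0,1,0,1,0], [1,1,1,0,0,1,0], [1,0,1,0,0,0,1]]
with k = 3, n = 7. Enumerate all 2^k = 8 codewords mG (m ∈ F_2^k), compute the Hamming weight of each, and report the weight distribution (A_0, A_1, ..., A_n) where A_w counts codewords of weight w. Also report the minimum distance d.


Weight distribution: A_0 = 1, A_2 = 1, A_3 = 4, A_4 = 1, A_6 = 1. Minimum distance d = 2.

Enumerate all 2^3 = 8 messages m ∈ F_2^3.
For each, compute codeword c = mG in F_2^7, then tally its weight.
  m = 000 → c = 0000000, weight = 0.
  m = 100 → c = 0101010, weight = 3.
  m = 010 → c = 1110010, weight = 4.
  m = 110 → c = 1011000, weight = 3.
  m = 001 → c = 1010001, weight = 3.
  m = 101 → c = 1111011, weight = 6.
  m = 011 → c = 0100011, weight = 3.
  m = 111 → c = 0001001, weight = 2.
Tally weights:
  weight 0: 1 codewords.
  weight 2: 1 codewords.
  weight 3: 4 codewords.
  weight 4: 1 codewords.
  weight 6: 1 codewords.
Minimum distance d = smallest w > 0 with A_w > 0 = 2.
Sanity: Σ A_w = 8 = 2^3 = 8 ✓.


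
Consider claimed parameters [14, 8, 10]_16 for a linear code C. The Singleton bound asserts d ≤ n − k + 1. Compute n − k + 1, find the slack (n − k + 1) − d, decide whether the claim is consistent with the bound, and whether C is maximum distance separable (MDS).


Singleton RHS = n − k + 1 = 7, slack = -3, bound violated (no such code; not MDS).

Singleton bound: d ≤ n − k + 1.
Here n = 14, k = 8, so n − k + 1 = 7.
Given d = 10, check d ≤ 7: NO.
Slack = (n − k + 1) − d = -3.
The slack is negative: d = 10 exceeds n − k + 1 = 7 by 3, so the Singleton bound is violated and no linear [14, 8, 10]_16 code can exist. In particular it is not MDS (MDS requires d = n − k + 1 exactly).
Description: the claimed parameters are [14, 8, 10]_16; such a code would be impossible (violates the Singleton bound).


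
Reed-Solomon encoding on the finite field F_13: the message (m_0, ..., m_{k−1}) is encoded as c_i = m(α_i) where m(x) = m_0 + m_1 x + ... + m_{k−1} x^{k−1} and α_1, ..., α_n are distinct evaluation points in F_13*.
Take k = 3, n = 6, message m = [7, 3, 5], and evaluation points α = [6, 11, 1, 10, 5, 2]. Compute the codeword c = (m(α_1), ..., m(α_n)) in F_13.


c = [10, 8, 2, 4, 4, 7]

Message polynomial: m(x) = 7 + 3·x + 5·x^2 (mod 13).
For each evaluation point α_i, compute m(α_i) mod 13:
  α_1 = 6: Horner steps 5 → 7 → 10, so m(6) = 10.
  α_2 = 11: Horner steps 5 → 6 → 8, so m(11) = 8.
  α_3 = 1: Horner steps 5 → 8 → 2, so m(1) = 2.
  α_4 = 10: Horner steps 5 → 1 → 4, so m(10) = 4.
  α_5 = 5: Horner steps 5 → 2 → 4, so m(5) = 4.
  α_6 = 2: Horner steps 5 → 0 → 7, so m(2) = 7.
Codeword c = [10, 8, 2, 4, 4, 7] ∈ F_13^6.


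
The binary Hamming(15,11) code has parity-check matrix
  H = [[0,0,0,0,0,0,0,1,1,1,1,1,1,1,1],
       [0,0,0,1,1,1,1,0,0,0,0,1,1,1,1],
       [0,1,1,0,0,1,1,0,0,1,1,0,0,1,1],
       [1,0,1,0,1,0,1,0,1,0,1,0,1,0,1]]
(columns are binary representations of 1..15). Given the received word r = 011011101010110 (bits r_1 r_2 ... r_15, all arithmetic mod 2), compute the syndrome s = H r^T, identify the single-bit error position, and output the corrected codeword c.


s = (0, 1, 0, 0)^T, error position = 4, corrected codeword c = 011111101010110

Compute s = H r^T mod 2 one row at a time:
  s_1 = 0 + 1 + 0 + 1 + 0 + 1 + 1 + 0 = 4 ≡ 0 (mod 2).
  s_2 = 0 + 1 + 1 + 1 + 0 + 1 + 1 + 0 = 5 ≡ 1 (mod 2).
  s_3 = 1 + 1 + 1 + 1 + 0 + 1 + 1 + 0 = 6 ≡ 0 (mod 2).
  s_4 = 0 + 1 + 1 + 1 + 1 + 1 + 1 + 0 = 6 ≡ 0 (mod 2).
s = (0, 1, 0, 0)^T — this equals column 4 of H (binary 0100), so error is at position 4.
Correct: flip bit 4 of r = 011011101010110 to get c = 011111101010110.


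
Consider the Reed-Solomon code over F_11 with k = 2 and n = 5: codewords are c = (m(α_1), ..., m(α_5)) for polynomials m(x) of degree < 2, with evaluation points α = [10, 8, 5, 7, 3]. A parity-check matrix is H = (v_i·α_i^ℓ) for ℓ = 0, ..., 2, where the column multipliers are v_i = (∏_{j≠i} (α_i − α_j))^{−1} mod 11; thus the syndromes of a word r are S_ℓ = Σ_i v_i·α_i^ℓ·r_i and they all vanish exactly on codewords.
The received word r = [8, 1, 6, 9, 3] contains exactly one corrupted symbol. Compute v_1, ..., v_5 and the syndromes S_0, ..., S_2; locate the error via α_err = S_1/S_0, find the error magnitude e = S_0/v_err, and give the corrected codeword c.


S = (6, 4, 10), error at position 2, error magnitude e = 7, c = [8, 5, 6, 9, 3].

Step 1: column multipliers v_i = (∏_{j≠i}(α_i − α_j))^{−1} mod 11.
  i = 1 (α = 10): (10−8)(10−5)(10−7)(10−3) = 2·5·3·7 = 210 ≡ 1, so v_1 = 1^{−1} = 1 (mod 11).
  i = 2 (α = 8): (8−10)(8−5)(8−7)(8−3) = (−2)·3·1·5 = −30 ≡ 3, so v_2 = 3^{−1} = 4 (mod 11).
  i = 3 (α = 5): (5−10)(5−8)(5−7)(5−3) = (−5)·(−3)·(−2)·2 = −60 ≡ 6, so v_3 = 6^{−1} = 2 (mod 11).
  i = 4 (α = 7): (7−10)(7−8)(7−5)(7−3) = (−3)·(−1)·2·4 = 24 ≡ 2, so v_4 = 2^{−1} = 6 (mod 11).
  i = 5 (α = 3): (3−10)(3−8)(3−5)(3−7) = (−7)·(−5)·(−2)·(−4) = 280 ≡ 5, so v_5 = 5^{−1} = 9 (mod 11).
  v = [1, 4, 2, 6, 9].
Step 2: syndromes of r = [8, 1, 6, 9, 3] (all sums mod 11).
  S_0 = Σ v_i r_i = 1·8 + 4·1 + 2·6 + 6·9 + 9·3 = 105 ≡ 6.
  S_1 = Σ v_i α_i r_i = 1·10·8 + 4·8·1 + 2·5·6 + 6·7·9 + 9·3·3 = 631 ≡ 4.
  α_i^2 mod 11 = [1, 9, 3, 5, 9].
  S_2 = Σ v_i α_i^2 r_i = 1·1·8 + 4·9·1 + 2·3·6 + 6·5·9 + 9·9·3 = 593 ≡ 10.
  S = (6, 4, 10) ≠ 0, so r is not a codeword (an error is present).
Step 3: locate the error. For a single error e at position i, S_ℓ = v_i·e·α_i^ℓ, so α_err = S_1/S_0.
  S_0^{−1} = 6^{−1} = 2 (mod 11), so α_err = 4·2 = 8 ≡ 8 = α_2. Error position i = 2.
  Consistency check: S_2/S_1 = 10·3 = 30 ≡ 8 = α_err ✓ (single-error assumption holds).
Step 4: error magnitude e = S_0/v_2 = S_0·∏_{j≠2}(α_2 − α_j) = 6·3 = 18 ≡ 7 (mod 11).
Step 5: correct position 2: c_2 = r_2 − e = 1 − 7 ≡ 5 (mod 11). Hence c = [8, 5, 6, 9, 3].
  Check: interpolating c through the α_i gives m(x) = 4 + 7·x (degree < 2) with m(α_i) = c_i for every i, so c is indeed a codeword.


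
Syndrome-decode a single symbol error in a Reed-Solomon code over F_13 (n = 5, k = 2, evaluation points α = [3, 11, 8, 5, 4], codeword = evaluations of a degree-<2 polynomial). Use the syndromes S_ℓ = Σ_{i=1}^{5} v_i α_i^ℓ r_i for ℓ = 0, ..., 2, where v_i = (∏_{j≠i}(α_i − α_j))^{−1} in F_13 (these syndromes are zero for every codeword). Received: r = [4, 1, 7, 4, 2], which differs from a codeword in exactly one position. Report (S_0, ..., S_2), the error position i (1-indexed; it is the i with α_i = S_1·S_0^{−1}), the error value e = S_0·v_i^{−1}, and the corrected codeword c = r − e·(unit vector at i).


S = (3, 2, 10), error at position 4, error magnitude e = 4, c = [4, 1, 7, 0, 2].

Step 1: column multipliers v_i = (∏_{j≠i}(α_i − α_j))^{−1} mod 13.
  i = 1 (α = 3): (3−11)(3−8)(3−5)(3−4) = (−8)·(−5)·(−2)·(−1) = 80 ≡ 2, so v_1 = 2^{−1} = 7 (mod 13).
  i = 2 (α = 11): (11−3)(11−8)(11−5)(11−4) = 8·3·6·7 = 1008 ≡ 7, so v_2 = 7^{−1} = 2 (mod 13).
  i = 3 (α = 8): (8−3)(8−11)(8−5)(8−4) = 5·(−3)·3·4 = −180 ≡ 2, so v_3 = 2^{−1} = 7 (mod 13).
  i = 4 (α = 5): (5−3)(5−11)(5−8)(5−4) = 2·(−6)·(−3)·1 = 36 ≡ 10, so v_4 = 10^{−1} = 4 (mod 13).
  i = 5 (α = 4): (4−3)(4−11)(4−8)(4−5) = 1·(−7)·(−4)·(−1) = −28 ≡ 11, so v_5 = 11^{−1} = 6 (mod 13).
  v = [7, 2, 7, 4, 6].
Step 2: syndromes of r = [4, 1, 7, 4, 2] (all sums mod 13).
  S_0 = Σ v_i r_i = 7·4 + 2·1 + 7·7 + 4·4 + 6·2 = 107 ≡ 3.
  S_1 = Σ v_i α_i r_i = 7·3·4 + 2·11·1 + 7·8·7 + 4·5·4 + 6·4·2 = 626 ≡ 2.
  α_i^2 mod 13 = [9, 4, 12, 12, 3].
  S_2 = Σ v_i α_i^2 r_i = 7·9·4 + 2·4·1 + 7·12·7 + 4·12·4 + 6·3·2 = 1076 ≡ 10.
  S = (3, 2, 10) ≠ 0, so r is not a codeword (an error is present).
Step 3: locate the error. For a single error e at position i, S_ℓ = v_i·e·α_i^ℓ, so α_err = S_1/S_0.
  S_0^{−1} = 3^{−1} = 9 (mod 13), so α_err = 2·9 = 18 ≡ 5 = α_4. Error position i = 4.
  Consistency check: S_2/S_1 = 10·7 = 70 ≡ 5 = α_err ✓ (single-error assumption holds).
Step 4: error magnitude e = S_0/v_4 = S_0·∏_{j≠4}(α_4 − α_j) = 3·10 = 30 ≡ 4 (mod 13).
Step 5: correct position 4: c_4 = r_4 − e = 4 − 4 ≡ 0 (mod 13). Hence c = [4, 1, 7, 0, 2].
  Check: interpolating c through the α_i gives m(x) = 10 + 11·x (degree < 2) with m(α_i) = c_i for every i, so c is indeed a codeword.


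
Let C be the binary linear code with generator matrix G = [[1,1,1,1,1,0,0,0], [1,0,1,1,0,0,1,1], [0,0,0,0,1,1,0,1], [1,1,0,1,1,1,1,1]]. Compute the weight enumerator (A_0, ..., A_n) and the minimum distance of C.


Weight distribution: A_0 = 1, A_3 = 5, A_4 = 5, A_5 = 2, A_6 = 2, A_7 = 1. Minimum distance d = 3.

Enumerate all 2^4 = 16 messages m ∈ F_2^4.
For each, compute codeword c = mG in F_2^8, then tally its weight.
  m = 0000 → c = 00000000, weight = 0.
  m = 1000 → c = 11111000, weight = 5.
  m = 0100 → c = 10110011, weight = 5.
  m = 1100 → c = 01001011, weight = 4.
  m = 0010 → c = 00001101, weight = 3.
  m = 1010 → c = 11110101, weight = 6.
  m = 0110 → c = 10111110, weight = 6.
  m = 1110 → c = 01000110, weight = 3.
  m = 0001 → c = 11011111, weight = 7.
  m = 1001 → c = 00100111, weight = 4.
  m = 0101 → c = 01101100, weight = 4.
  m = 1101 → c = 10010100, weight = 3.
  m = 0011 → c = 11010010, weight = 4.
  m = 1011 → c = 00101010, weight = 3.
  m = 0111 → c = 01100001, weight = 3.
  m = 1111 → c = 10011001, weight = 4.
Tally weights:
  weight 0: 1 codewords.
  weight 3: 5 codewords.
  weight 4: 5 codewords.
  weight 5: 2 codewords.
  weight 6: 2 codewords.
  weight 7: 1 codewords.
Minimum distance d = smallest w > 0 with A_w > 0 = 3.
Sanity: Σ A_w = 16 = 2^4 = 16 ✓.


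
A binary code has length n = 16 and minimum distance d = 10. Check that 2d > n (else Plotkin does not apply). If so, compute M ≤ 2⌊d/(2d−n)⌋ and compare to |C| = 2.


Plotkin bound M ≤ 4; given |C| = 2 ≤ bound (satisfied).

Check applicability: 2d = 20, n = 16.
2d − n = 4 > 0, so Plotkin applies.
Compute d/(2d−n) = 10/4 ≈ 2.5000.
⌊d/(2d−n)⌋ = 2.
Plotkin bound: M ≤ 2·2 = 4.
Given |C| = 2, check: satisfied.
This |C| is below the Plotkin bound.


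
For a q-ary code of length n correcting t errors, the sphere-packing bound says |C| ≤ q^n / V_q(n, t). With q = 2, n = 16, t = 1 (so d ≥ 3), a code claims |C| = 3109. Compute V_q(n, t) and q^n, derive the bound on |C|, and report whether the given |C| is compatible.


V_q(n, t) = 17, q^n = 65536, Hamming bound = 3855, |C| = 3109 ≤ bound (satisfied).

Step 1: Compute V_q(n, t) = Σ_{j=0}^1 C(n, j) (q−1)^j.
  j = 0: C(16,0)·(1)^0 = 1·1 = 1.
  j = 1: C(16,1)·(1)^1 = 16·1 = 16.
  V_q(n, t) = 1 + 16 = 17.
Step 2: q^n = 2^16 = 65536.
Step 3: Hamming bound ⌊q^n / V_q(n,t)⌋ = ⌊65536/17⌋ = 3855.
Step 4: Compare |C| = 3109 to 3855: satisfied.
The claimed |C| lies below the Hamming bound.


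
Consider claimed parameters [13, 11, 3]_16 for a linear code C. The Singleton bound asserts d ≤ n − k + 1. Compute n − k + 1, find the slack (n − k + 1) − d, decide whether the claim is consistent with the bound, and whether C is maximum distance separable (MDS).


Singleton RHS = n − k + 1 = 3, slack = 0, bound satisfied, MDS.

Singleton bound: d ≤ n − k + 1.
Here n = 13, k = 11, so n − k + 1 = 3.
Given d = 3, check d ≤ 3: YES.
Slack = (n − k + 1) − d = 0.
The code is MDS (slack = 0).
Description: the claimed parameters are [13, 11, 3]_16; such a code would be MDS (meets Singleton bound).


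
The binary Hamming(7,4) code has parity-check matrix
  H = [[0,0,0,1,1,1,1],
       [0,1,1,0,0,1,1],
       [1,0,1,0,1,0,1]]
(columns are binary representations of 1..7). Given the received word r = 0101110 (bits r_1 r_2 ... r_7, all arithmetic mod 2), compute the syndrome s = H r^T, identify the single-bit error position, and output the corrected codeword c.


s = (1, 0, 1)^T, error position = 5, corrected codeword c = 0101010

Compute s = H r^T mod 2 one row at a time:
  s_1 = 1 + 1 + 1 + 0 = 3 ≡ 1 (mod 2).
  s_2 = 1 + 0 + 1 + 0 = 2 ≡ 0 (mod 2).
  s_3 = 0 + 0 + 1 + 0 = 1 ≡ 1 (mod 2).
s = (1, 0, 1)^T — this equals column 5 of H (binary 101), so error is at position 5.
Correct: flip bit 5 of r = 0101110 to get c = 0101010.


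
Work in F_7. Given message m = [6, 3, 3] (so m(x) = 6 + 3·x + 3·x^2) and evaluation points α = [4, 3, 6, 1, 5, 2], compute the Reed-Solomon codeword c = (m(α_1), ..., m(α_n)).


c = [3, 0, 6, 5, 5, 3]

Message polynomial: m(x) = 6 + 3·x + 3·x^2 (mod 7).
For each evaluation point α_i, compute m(α_i) mod 7:
  α_1 = 4: Horner steps 3 → 1 → 3, so m(4) = 3.
  α_2 = 3: Horner steps 3 → 5 → 0, so m(3) = 0.
  α_3 = 6: Horner steps 3 → 0 → 6, so m(6) = 6.
  α_4 = 1: Horner steps 3 → 6 → 5, so m(1) = 5.
  α_5 = 5: Horner steps 3 → 4 → 5, so m(5) = 5.
  α_6 = 2: Horner steps 3 → 2 → 3, so m(2) = 3.
Codeword c = [3, 0, 6, 5, 5, 3] ∈ F_7^6.


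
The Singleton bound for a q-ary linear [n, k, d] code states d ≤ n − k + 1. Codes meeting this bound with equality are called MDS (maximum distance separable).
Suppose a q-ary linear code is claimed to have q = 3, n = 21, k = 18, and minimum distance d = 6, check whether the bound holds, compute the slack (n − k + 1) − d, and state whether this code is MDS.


Singleton RHS = n − k + 1 = 4, slack = -2, bound violated (no such code; not MDS).

Singleton bound: d ≤ n − k + 1.
Here n = 21, k = 18, so n − k + 1 = 4.
Given d = 6, check d ≤ 4: NO.
Slack = (n − k + 1) − d = -2.
The slack is negative: d = 6 exceeds n − k + 1 = 4 by 2, so the Singleton bound is violated and no linear [21, 18, 6]_3 code can exist. In particular it is not MDS (MDS requires d = n − k + 1 exactly).
Description: the claimed parameters are [21, 18, 6]_3; such a code would be impossible (violates the Singleton bound).
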